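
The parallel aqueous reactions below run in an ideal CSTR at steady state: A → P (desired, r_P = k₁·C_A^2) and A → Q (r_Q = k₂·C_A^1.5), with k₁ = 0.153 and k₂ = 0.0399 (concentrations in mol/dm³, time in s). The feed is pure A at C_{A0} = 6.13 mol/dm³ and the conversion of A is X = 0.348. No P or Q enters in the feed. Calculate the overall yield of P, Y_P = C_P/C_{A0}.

0.308

Exit C_A = C_{A0}(1−X) = 6.13×0.652 = 3.997 mol/dm³.
Rates in a CSTR are evaluated at the outlet concentration: r_P = 0.153×3.997^2 = 2.444, r_Q = 0.0399×3.997^1.5 = 0.3188.
Fraction of consumed A going to P: r_P/(r_P+r_Q) = 0.8846.
C_P = 0.8846·C_{A0}·X = 0.8846×6.13×0.348 = 1.89 mol/dm³; Y_P = C_P/C_{A0} = 0.308.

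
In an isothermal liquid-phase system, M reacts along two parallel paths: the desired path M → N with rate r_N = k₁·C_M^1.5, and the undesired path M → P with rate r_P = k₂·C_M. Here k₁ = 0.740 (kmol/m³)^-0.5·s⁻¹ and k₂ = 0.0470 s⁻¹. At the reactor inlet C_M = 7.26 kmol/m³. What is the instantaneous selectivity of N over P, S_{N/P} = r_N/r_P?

S_{N/P} = r_N/r_P = (k₁·C_M^1.5)/(k₂·C_M) = (k₁/k₂)·C_M^0.5.
= (0.740×7.260^1.5) / (0.0470×7.260) = 14.48/0.3412 = 42.4.
Since the desired path is higher order in M, keeping C_M high (PFR or concentrated feed) favours N.

42.4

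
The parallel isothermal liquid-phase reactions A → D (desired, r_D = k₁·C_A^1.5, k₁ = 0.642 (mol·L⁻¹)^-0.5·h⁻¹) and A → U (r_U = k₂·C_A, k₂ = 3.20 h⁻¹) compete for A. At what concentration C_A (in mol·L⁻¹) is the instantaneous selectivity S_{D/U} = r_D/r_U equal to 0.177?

0.778 mol·L⁻¹

S_{D/U} = (k₁/k₂)·C_A^0.5 ⇒ C_A = (S·k₂/k₁)^(2).
= (0.177×3.20/0.642)^(2) = (0.8822)^(2) = 0.778 mol·L⁻¹.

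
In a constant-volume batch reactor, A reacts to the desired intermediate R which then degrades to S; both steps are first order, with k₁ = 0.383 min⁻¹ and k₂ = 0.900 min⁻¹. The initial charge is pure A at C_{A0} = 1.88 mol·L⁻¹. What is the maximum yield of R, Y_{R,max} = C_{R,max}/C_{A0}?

0.226

Evaluating C_R at t_opt = ln(k₂/k₁)/(k₂−k₁) gives C_{R,max}/C_{A0} = (k₁/k₂)^[k₂/(k₂−k₁)].
= (0.383/0.900)^(0.900/(0.900−0.383)) = (0.4256)^(1.741) = 0.2260.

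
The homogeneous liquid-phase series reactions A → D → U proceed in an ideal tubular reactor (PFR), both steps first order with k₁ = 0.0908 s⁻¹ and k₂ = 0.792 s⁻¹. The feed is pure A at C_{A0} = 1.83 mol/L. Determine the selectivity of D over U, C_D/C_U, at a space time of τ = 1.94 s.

For first-order series with pure A initially, C_D(τ) = k₁C_{A0}/(k₂−k₁)·(e^(−k₁τ) − e^(−k₂τ)).
e^(−k₁τ) = e^(−0.0908×1.94) = e^(−0.1762) = 0.8385; e^(−k₂τ) = e^(−1.536) = 0.2151.
C_D = 0.0908×1.83/(0.792−0.0908) × (0.8385−0.2151) = 0.2370×0.6234 = 0.1477 mol/L.
C_A = C_{A0}e^(−k₁τ) = 1.534 mol/L, so C_U = C_{A0}−C_A−C_D = 0.1478 mol/L; C_D/C_U = 0.999.

0.999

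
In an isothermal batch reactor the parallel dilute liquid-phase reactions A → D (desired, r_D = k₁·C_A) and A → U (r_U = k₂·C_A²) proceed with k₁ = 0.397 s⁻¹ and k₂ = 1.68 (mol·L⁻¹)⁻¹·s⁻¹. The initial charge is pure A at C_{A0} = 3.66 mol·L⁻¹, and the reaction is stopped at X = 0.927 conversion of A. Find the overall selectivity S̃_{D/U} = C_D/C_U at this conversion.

0.166

C_A = C_{A0}(1−X) = 0.2672 mol·L⁻¹.
Along a PFR/batch, dC_D/dC_A = −r_D/(r_D+r_U) = −k₁/(k₁+k₂·C_A).
Integrating from C_{A0} to C_A: C_D = (0.397/1.68)·ln[(0.397+1.68·3.66)/(0.397+1.68·0.267)] = 0.2363·ln(6.546/0.8459) = 0.4835 mol·L⁻¹.
C_U = (C_{A0}−C_A)−C_D = 2.909 mol·L⁻¹; S̃_{D/U} = 0.4835/2.909 = 0.166.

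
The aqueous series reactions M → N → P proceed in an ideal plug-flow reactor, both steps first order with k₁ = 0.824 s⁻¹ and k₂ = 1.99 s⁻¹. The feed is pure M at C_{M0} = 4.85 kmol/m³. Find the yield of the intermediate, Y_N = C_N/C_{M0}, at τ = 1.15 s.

For first-order series with pure M initially, C_N(τ) = k₁C_{M0}/(k₂−k₁)·(e^(−k₁τ) − e^(−k₂τ)).
e^(−k₁τ) = e^(−0.824×1.15) = e^(−0.9476) = 0.3877; e^(−k₂τ) = e^(−2.288) = 0.1014.
C_N = 0.824×4.85/(1.99−0.824) × (0.3877−0.1014) = 3.427×0.2863 = 0.9811 kmol/m³.
Y_N = C_N/C_{M0} = 0.9811/4.85 = 0.202.

0.202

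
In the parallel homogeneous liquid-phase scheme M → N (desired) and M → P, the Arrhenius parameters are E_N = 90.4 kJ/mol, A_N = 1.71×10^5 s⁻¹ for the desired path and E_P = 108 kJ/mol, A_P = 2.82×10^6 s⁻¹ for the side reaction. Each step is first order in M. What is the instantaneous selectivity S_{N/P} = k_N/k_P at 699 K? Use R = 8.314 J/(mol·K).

With equal orders, S_{N/P} = k_N/k_P = (A_N/A_P)·exp[(E_P−E_N)/(RT)].
(E_P−E_N)/(RT) = (108−90.4)×10³/(8.314×699) = 17600/5811 = 3.028.
k_N/k_P = (1.71×10^5/2.82×10^6)·exp(3.028) = 0.06064 × 20.67 = 1.25.
Since E_N < E_P, lowering the temperature improves selectivity toward N.

1.25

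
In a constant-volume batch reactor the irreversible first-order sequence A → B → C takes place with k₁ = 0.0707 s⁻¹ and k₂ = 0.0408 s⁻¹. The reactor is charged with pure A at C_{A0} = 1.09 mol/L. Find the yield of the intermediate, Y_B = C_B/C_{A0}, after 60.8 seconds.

0.166

The intermediate concentration in a first-order A→B→C sequence is C_B = k₁C_{A0}(e^(−k₁t) − e^(−k₂t))/(k₂−k₁).
e^(−k₁t) = e^(−0.0707×60.8) = e^(−4.299) = 0.01359; e^(−k₂t) = e^(−2.481) = 0.08369.
C_B = 0.0707×1.09/(0.0408−0.0707) × (0.01359−0.08369) = (-2.577)×(-0.07010) = 0.1807 mol/L.
Y_B = C_B/C_{A0} = 0.1807/1.09 = 0.166.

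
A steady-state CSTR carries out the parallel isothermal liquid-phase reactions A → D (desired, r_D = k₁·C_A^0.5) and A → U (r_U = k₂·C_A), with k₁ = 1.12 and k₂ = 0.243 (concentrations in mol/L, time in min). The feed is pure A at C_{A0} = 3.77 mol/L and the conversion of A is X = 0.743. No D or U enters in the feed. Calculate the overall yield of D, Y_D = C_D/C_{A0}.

Exit C_A = C_{A0}(1−X) = 3.77×0.257 = 0.9689 mol/L.
In a CSTR the entire volume is at exit conditions, so r_D = 1.12×0.9689^0.5 = 1.102 and r_U = 0.243×0.9689 = 0.2354.
Fraction of consumed A going to D: r_D/(r_D+r_U) = 0.8240.
C_D = 0.8240·C_{A0}·X = 0.8240×3.77×0.743 = 2.31 mol/L; Y_D = C_D/C_{A0} = 0.612.

0.612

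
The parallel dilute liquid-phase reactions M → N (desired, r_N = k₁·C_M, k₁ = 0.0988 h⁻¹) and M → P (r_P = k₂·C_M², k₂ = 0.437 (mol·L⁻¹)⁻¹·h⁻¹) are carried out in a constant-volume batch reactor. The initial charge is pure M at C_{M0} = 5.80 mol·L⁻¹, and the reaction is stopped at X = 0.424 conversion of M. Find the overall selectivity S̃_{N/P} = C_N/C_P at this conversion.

0.0507

C_M = C_{M0}(1−X) = 3.341 mol·L⁻¹.
Along a PFR/batch, dC_N/dC_M = −r_N/(r_N+r_P) = −k₁/(k₁+k₂·C_M).
Integrating from C_{M0} to C_M: C_N = (0.0988/0.437)·ln[(0.0988+0.437·5.80)/(0.0988+0.437·3.34)] = 0.2261·ln(2.633/1.559) = 0.1186 mol·L⁻¹.
C_P = (C_{M0}−C_M)−C_N = 2.341 mol·L⁻¹; S̃_{N/P} = 0.1186/2.341 = 0.0507.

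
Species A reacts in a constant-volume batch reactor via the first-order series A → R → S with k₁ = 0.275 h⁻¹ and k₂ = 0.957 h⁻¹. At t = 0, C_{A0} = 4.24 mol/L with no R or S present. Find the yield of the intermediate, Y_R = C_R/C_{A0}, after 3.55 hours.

0.138

For first-order series with pure A initially, C_R(t) = k₁C_{A0}/(k₂−k₁)·(e^(−k₁t) − e^(−k₂t)).
e^(−k₁t) = e^(−0.275×3.55) = e^(−0.9763) = 0.3767; e^(−k₂t) = e^(−3.397) = 0.03346.
C_R = 0.275×4.24/(0.957−0.275) × (0.3767−0.03346) = 1.710×0.3433 = 0.5869 mol/L.
Y_R = C_R/C_{A0} = 0.5869/4.24 = 0.138.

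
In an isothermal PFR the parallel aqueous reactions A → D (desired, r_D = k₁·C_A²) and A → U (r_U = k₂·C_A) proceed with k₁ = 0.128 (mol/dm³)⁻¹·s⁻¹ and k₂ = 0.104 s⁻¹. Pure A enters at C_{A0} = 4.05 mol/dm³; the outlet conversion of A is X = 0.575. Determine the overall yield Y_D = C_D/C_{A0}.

0.444

C_A = C_{A0}(1−X) = 1.721 mol/dm³.
Along a PFR/batch, dC_U/dC_A = −r_U/(r_D+r_U) = −k₂/(k₂+k₁·C_A).
Integrating from C_{A0} to C_A: C_U = (0.104/0.128)·ln[(0.104+0.128·4.05)/(0.104+0.128·1.72)] = 0.8125·ln(0.6224/0.3243) = 0.5296 mol/dm³.
Then C_D = (C_{A0}−C_A) − C_U = 2.329 − 0.5296 = 1.799 mol/dm³.
Y_D = C_D/C_{A0} = 1.799/4.05 = 0.444.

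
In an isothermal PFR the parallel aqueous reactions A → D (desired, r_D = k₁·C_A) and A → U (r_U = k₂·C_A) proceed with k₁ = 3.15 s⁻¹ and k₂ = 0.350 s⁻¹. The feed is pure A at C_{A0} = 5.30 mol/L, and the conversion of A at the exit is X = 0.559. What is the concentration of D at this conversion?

2.67 mol/L

C_A = C_{A0}(1−X) = 2.337 mol/L.
Both paths are first order in A, so the instantaneous fraction to D is constant: dC_D/d(−C_A) = k₁/(k₁+k₂) = 0.9000.
C_D = 0.9000·(C_{A0}−C_A) = 0.9000×2.963 = 2.67 mol/L.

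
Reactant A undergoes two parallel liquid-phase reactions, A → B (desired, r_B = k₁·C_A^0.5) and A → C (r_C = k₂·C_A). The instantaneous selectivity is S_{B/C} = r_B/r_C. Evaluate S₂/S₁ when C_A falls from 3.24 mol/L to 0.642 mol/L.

S_{B/C} = (k₁/k₂)·C_A^-0.5, so S₂/S₁ = (C_{A,2}/C_{A,1})^-0.5.
= (0.642/3.24)^(-0.5) = (0.1981)^(-0.5) = 2.25.

2.25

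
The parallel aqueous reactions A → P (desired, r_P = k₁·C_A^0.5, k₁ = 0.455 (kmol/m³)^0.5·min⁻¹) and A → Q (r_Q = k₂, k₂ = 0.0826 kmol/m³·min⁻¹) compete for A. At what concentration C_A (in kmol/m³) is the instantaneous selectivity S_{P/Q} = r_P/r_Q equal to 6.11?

1.23 kmol/m³

S_{P/Q} = (k₁/k₂)·C_A^0.5 ⇒ C_A = (S·k₂/k₁)^(2).
= (6.11×0.0826/0.455)^(2) = (1.109)^(2) = 1.23 kmol/m³.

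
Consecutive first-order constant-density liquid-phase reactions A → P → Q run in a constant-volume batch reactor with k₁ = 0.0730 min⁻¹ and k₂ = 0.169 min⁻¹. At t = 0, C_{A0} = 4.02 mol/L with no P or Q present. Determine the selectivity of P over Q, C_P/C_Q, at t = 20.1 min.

0.242

For first-order series with pure A initially, C_P(t) = k₁C_{A0}/(k₂−k₁)·(e^(−k₁t) − e^(−k₂t)).
e^(−k₁t) = e^(−0.0730×20.1) = e^(−1.467) = 0.2305; e^(−k₂t) = e^(−3.397) = 0.03348.
C_P = 0.0730×4.02/(0.169−0.0730) × (0.2305−0.03348) = 3.057×0.1971 = 0.6024 mol/L.
C_A = C_{A0}e^(−k₁t) = 0.9268 mol/L, so C_Q = C_{A0}−C_A−C_P = 2.491 mol/L; C_P/C_Q = 0.242.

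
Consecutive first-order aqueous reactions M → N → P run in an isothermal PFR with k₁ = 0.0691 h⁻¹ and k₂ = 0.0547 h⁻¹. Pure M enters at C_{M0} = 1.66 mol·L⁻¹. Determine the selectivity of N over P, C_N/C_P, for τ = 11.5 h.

2.47

For first-order series with pure M initially, C_N(τ) = k₁C_{M0}/(k₂−k₁)·(e^(−k₁τ) − e^(−k₂τ)).
e^(−k₁τ) = e^(−0.0691×11.5) = e^(−0.7946) = 0.4517; e^(−k₂τ) = e^(−0.6290) = 0.5331.
C_N = 0.0691×1.66/(0.0547−0.0691) × (0.4517−0.5331) = (-7.966)×(-0.08136) = 0.6481 mol·L⁻¹.
C_M = C_{M0}e^(−k₁τ) = 0.7499 mol·L⁻¹, so C_P = C_{M0}−C_M−C_N = 0.2620 mol·L⁻¹; C_N/C_P = 2.47.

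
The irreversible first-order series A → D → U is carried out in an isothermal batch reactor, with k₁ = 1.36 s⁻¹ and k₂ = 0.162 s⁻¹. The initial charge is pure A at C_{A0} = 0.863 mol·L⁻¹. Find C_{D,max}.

Evaluating C_D at t_opt = ln(k₂/k₁)/(k₂−k₁) gives C_{D,max}/C_{A0} = (k₁/k₂)^[k₂/(k₂−k₁)].
= (1.36/0.162)^(0.162/(0.162−1.36)) = (8.395)^(-0.1352) = 0.7500.
C_{D,max} = 0.7500×0.863 = 0.647 mol·L⁻¹.

0.647 mol·L⁻¹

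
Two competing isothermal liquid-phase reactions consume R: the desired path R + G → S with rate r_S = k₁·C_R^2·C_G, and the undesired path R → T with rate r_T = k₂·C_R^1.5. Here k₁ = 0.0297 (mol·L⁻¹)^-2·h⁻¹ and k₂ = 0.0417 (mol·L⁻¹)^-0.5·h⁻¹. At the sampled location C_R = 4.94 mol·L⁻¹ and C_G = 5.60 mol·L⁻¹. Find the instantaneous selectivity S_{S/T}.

8.86

S_{S/T} = r_S/r_T = (k₁·C_R^2·C_G)/(k₂·C_R^1.5) = (k₁/k₂)·C_R^0.5·C_G.
= (0.0297×4.940^2×5.600) / (0.0417×4.940^1.5) = 4.059/0.4579 = 8.86.
Since the desired path is higher order in R, keeping C_R high (PFR or concentrated feed) favours S.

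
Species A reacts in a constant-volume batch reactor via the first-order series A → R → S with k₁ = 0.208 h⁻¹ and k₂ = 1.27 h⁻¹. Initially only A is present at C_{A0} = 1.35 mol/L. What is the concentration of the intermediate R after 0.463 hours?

The intermediate concentration in a first-order A→B→C sequence is C_R = k₁C_{A0}(e^(−k₁t) − e^(−k₂t))/(k₂−k₁).
e^(−k₁t) = e^(−0.208×0.463) = e^(−0.09630) = 0.9082; e^(−k₂t) = e^(−0.5880) = 0.5554.
C_R = 0.208×1.35/(1.27−0.208) × (0.9082−0.5554) = 0.2644×0.3528 = 0.09327 mol/L.

0.0933 mol/L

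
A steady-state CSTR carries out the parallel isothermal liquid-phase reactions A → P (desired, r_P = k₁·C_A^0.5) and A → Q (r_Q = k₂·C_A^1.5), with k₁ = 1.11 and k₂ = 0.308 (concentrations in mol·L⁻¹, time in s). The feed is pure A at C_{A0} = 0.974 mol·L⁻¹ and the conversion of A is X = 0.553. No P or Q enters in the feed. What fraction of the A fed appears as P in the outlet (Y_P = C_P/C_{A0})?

0.493

Exit C_A = C_{A0}(1−X) = 0.974×0.447 = 0.4354 mol·L⁻¹.
A CSTR operates uniformly at the exit composition, giving r_P = 0.7324 and r_Q = 0.08848 (each k·C_A^n at C_A = 0.4354).
Fraction of consumed A going to P: r_P/(r_P+r_Q) = 0.8922.
C_P = 0.8922·C_{A0}·X = 0.8922×0.974×0.553 = 0.481 mol·L⁻¹; Y_P = C_P/C_{A0} = 0.493.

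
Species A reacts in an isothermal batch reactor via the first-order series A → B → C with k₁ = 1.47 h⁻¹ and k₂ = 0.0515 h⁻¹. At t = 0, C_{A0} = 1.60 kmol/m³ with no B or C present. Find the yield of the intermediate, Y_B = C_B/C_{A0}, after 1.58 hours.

0.854

The intermediate concentration in a first-order A→B→C sequence is C_B = k₁C_{A0}(e^(−k₁t) − e^(−k₂t))/(k₂−k₁).
e^(−k₁t) = e^(−1.47×1.58) = e^(−2.323) = 0.09802; e^(−k₂t) = e^(−0.08137) = 0.9219.
C_B = 1.47×1.60/(0.0515−1.47) × (0.09802−0.9219) = (-1.658)×(-0.8238) = 1.366 kmol/m³.
Y_B = C_B/C_{A0} = 1.366/1.60 = 0.854.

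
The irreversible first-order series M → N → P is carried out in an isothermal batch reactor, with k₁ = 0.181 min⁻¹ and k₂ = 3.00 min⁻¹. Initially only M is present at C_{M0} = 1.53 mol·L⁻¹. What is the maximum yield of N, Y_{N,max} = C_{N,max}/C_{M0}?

0.0504

At the optimum, C_{N,max}/C_{M0} = (k₁/k₂)^[k₂/(k₂−k₁)].
= (0.181/3.00)^(3.00/(3.00−0.181)) = (0.06033)^(1.064) = 0.05038.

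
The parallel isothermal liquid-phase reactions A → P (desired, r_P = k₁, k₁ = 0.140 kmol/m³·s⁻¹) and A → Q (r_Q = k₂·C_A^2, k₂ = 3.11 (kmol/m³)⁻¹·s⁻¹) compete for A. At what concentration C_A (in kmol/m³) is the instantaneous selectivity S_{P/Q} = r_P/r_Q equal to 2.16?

S_{P/Q} = (k₁/k₂)·C_A^-2 ⇒ C_A = (S·k₂/k₁)^(-0.5).
= (2.16×3.11/0.140)^(-0.5) = (47.98)^(-0.5) = 0.144 kmol/m³.

0.144 kmol/m³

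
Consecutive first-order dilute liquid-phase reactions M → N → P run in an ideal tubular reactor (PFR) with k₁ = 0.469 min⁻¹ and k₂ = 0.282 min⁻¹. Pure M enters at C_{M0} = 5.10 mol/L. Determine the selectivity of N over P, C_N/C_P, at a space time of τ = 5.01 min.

The intermediate concentration in a first-order A→B→C sequence is C_N = k₁C_{M0}(e^(−k₁τ) − e^(−k₂τ))/(k₂−k₁).
e^(−k₁τ) = e^(−0.469×5.01) = e^(−2.350) = 0.09540; e^(−k₂τ) = e^(−1.413) = 0.2435.
C_N = 0.469×5.10/(0.282−0.469) × (0.09540−0.2435) = (-12.79)×(-0.1481) = 1.894 mol/L.
C_M = C_{M0}e^(−k₁τ) = 0.4865 mol/L, so C_P = C_{M0}−C_M−C_N = 2.720 mol/L; C_N/C_P = 0.696.

0.696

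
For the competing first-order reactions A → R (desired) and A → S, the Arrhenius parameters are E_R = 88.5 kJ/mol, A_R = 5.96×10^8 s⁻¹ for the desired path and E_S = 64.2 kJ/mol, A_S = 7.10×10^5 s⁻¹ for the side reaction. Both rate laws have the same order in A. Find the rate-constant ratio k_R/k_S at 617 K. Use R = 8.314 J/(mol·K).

With equal orders, S_{R/S} = k_R/k_S = (A_R/A_S)·exp[(E_S−E_R)/(RT)].
(E_S−E_R)/(RT) = (64.2−88.5)×10³/(8.314×617) = -24300/5130 = -4.737.
k_R/k_S = (5.96×10^8/7.10×10^5)·exp(-4.737) = 839.4 × 0.008764 = 7.36.
Since E_R > E_S, raising the temperature improves selectivity toward R.

7.36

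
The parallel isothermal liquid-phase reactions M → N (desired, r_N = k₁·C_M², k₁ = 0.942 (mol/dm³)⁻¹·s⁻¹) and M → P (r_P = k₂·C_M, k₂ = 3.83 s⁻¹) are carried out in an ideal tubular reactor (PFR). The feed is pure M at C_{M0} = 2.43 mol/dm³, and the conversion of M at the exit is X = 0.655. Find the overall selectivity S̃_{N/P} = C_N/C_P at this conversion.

0.393

C_M = C_{M0}(1−X) = 0.8384 mol/dm³.
Along a PFR/batch, dC_P/dC_M = −r_P/(r_N+r_P) = −k₂/(k₂+k₁·C_M).
Integrating from C_{M0} to C_M: C_P = (3.83/0.942)·ln[(3.83+0.942·2.43)/(3.83+0.942·0.838)] = 4.066·ln(6.119/4.620) = 1.143 mol/dm³.
Then C_N = (C_{M0}−C_M) − C_P = 1.592 − 1.143 = 0.4489 mol/dm³.
S̃_{N/P} = C_N/C_P = 0.4489/1.143 = 0.393.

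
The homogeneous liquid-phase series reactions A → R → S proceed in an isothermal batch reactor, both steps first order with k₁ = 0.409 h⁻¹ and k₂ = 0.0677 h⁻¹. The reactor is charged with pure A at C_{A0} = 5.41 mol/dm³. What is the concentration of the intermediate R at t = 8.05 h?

The intermediate concentration in a first-order A→B→C sequence is C_R = k₁C_{A0}(e^(−k₁t) − e^(−k₂t))/(k₂−k₁).
e^(−k₁t) = e^(−0.409×8.05) = e^(−3.292) = 0.03716; e^(−k₂t) = e^(−0.5450) = 0.5799.
C_R = 0.409×5.41/(0.0677−0.409) × (0.03716−0.5799) = (-6.483)×(-0.5427) = 3.518 mol/dm³.

3.52 mol/dm³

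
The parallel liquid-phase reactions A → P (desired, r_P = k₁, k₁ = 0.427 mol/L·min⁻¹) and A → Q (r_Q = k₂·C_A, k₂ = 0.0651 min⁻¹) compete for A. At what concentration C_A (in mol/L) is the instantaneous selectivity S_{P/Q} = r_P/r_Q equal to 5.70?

1.15 mol/L

S_{P/Q} = (k₁/k₂)·C_A⁻¹ ⇒ C_A = (S·k₂/k₁)^(-1).
= (5.70×0.0651/0.427)^(-1) = (0.8690)^(-1) = 1.15 mol/L.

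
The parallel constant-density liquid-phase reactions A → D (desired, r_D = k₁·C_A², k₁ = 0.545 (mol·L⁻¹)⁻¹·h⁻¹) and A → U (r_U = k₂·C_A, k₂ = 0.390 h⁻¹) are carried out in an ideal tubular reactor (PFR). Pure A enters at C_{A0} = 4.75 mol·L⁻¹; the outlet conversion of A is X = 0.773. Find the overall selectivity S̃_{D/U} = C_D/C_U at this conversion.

C_A = C_{A0}(1−X) = 1.078 mol·L⁻¹.
Along a PFR/batch, dC_U/dC_A = −r_U/(r_D+r_U) = −k₂/(k₂+k₁·C_A).
Integrating from C_{A0} to C_A: C_U = (0.390/0.545)·ln[(0.390+0.545·4.75)/(0.390+0.545·1.08)] = 0.7156·ln(2.979/0.9776) = 0.7973 mol·L⁻¹.
Then C_D = (C_{A0}−C_A) − C_U = 3.672 − 0.7973 = 2.874 mol·L⁻¹.
S̃_{D/U} = C_D/C_U = 2.874/0.7973 = 3.61.

3.61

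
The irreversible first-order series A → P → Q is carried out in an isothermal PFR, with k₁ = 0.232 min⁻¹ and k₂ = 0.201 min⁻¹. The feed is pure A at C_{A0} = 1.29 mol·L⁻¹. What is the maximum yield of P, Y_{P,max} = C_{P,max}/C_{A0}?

0.395

Evaluating C_P at τ_opt = ln(k₂/k₁)/(k₂−k₁) gives C_{P,max}/C_{A0} = (k₁/k₂)^[k₂/(k₂−k₁)].
= (0.232/0.201)^(0.201/(0.201−0.232)) = (1.154)^(-6.484) = 0.3946.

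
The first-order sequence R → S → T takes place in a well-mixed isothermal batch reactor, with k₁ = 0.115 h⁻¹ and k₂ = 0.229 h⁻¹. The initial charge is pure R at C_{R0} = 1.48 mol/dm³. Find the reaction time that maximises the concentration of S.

The intermediate peaks when r₁ = r₂, i.e. k₁e^(−k₁t) = k₂e^(−k₂t), giving t_opt = ln(k₂/k₁)/(k₂−k₁).
= ln(0.229/0.115)/(0.229−0.115) = ln(1.991)/0.1140 = 0.6888/0.1140 = 6.04 h.

6.04 h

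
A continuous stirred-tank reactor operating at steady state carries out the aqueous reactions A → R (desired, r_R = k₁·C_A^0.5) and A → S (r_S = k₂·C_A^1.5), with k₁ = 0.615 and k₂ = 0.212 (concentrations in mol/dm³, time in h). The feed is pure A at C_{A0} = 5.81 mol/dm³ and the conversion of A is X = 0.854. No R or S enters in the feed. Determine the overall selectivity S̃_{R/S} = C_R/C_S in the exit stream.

3.42

Exit C_A = C_{A0}(1−X) = 5.81×0.146 = 0.8483 mol/dm³.
Rates in a CSTR are evaluated at the outlet concentration: r_R = 0.615×0.8483^0.5 = 0.5664, r_S = 0.212×0.8483^1.5 = 0.1656.
Overall selectivity = C_R/C_S = r_Rτ/(r_Sτ) = r_R/r_S = 3.42.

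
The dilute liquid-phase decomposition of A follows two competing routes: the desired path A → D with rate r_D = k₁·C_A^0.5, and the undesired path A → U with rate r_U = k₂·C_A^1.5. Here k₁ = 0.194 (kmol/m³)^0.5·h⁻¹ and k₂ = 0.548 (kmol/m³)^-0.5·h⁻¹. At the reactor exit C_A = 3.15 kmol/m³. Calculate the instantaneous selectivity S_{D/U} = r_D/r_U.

0.112

S_{D/U} = r_D/r_U = (k₁·C_A^0.5)/(k₂·C_A^1.5) = (k₁/k₂)·C_A⁻¹.
= (0.194×3.150^0.5) / (0.548×3.150^1.5) = 0.3443/3.064 = 0.112.
The undesired path is higher order in A, so low C_A (CSTR or dilute feed) favours D.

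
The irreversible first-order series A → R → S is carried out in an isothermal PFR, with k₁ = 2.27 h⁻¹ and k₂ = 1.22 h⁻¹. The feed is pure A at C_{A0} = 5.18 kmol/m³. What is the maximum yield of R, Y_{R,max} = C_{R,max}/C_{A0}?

0.486

Evaluating C_R at τ_opt = ln(k₂/k₁)/(k₂−k₁) gives C_{R,max}/C_{A0} = (k₁/k₂)^[k₂/(k₂−k₁)].
= (2.27/1.22)^(1.22/(1.22−2.27)) = (1.861)^(-1.162) = 0.4860.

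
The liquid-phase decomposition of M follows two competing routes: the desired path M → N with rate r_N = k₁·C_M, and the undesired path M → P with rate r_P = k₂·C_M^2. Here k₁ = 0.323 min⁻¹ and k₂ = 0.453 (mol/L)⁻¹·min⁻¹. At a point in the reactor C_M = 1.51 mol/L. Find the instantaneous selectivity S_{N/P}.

S_{N/P} = r_N/r_P = (k₁·C_M)/(k₂·C_M^2) = (k₁/k₂)·C_M⁻¹.
= (0.323×1.510) / (0.453×1.510^2) = 0.4877/1.033 = 0.472.

0.472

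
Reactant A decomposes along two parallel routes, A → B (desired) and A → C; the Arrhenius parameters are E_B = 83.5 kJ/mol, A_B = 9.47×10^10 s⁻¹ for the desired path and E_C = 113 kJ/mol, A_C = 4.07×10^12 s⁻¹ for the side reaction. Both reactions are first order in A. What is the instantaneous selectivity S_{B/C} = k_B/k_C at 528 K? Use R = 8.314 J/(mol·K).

19.3

Since both paths have the same order in A, the concentration cancels and S_{B/C} = k_B/k_C = (A_B/A_C)·exp[(E_C−E_B)/(RT)].
(E_C−E_B)/(RT) = (113−83.5)×10³/(8.314×528) = 29500/4390 = 6.720.
k_B/k_C = (9.47×10^10/4.07×10^12)·exp(6.720) = 0.02327 × 828.9 = 19.3.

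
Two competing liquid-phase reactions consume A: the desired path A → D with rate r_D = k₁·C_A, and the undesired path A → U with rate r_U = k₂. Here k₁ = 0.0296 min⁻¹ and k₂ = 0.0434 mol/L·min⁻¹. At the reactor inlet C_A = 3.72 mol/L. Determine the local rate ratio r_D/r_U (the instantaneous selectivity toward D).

2.54

S_{D/U} = r_D/r_U = (k₁·C_A)/(k₂) = (k₁/k₂)·C_A.
= (0.0296×3.720) / (0.0434) = 0.1101/0.04340 = 2.54.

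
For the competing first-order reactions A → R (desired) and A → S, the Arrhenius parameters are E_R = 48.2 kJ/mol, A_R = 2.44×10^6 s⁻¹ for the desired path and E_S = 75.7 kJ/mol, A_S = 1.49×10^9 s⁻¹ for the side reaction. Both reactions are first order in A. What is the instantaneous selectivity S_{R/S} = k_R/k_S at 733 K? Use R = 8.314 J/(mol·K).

0.149

k_R/k_S = (A_R/A_S)·exp[−(E_R−E_S)/(RT)] = (A_R/A_S)·exp[(E_S−E_R)/(RT)].
(E_S−E_R)/(RT) = (75.7−48.2)×10³/(8.314×733) = 27500/6094 = 4.513.
k_R/k_S = (2.44×10^6/1.49×10^9)·exp(4.513) = 0.001638 × 91.15 = 0.149.
Since E_R < E_S, lowering the temperature improves selectivity toward R.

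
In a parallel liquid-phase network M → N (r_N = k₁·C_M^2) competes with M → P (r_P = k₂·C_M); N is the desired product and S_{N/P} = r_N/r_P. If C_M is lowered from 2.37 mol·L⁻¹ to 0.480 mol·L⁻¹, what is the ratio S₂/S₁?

0.203

S_{N/P} = (k₁/k₂)·C_M, so S₂/S₁ = (C_{M,2}/C_{M,1}).
= 0.480/2.37 = 0.203.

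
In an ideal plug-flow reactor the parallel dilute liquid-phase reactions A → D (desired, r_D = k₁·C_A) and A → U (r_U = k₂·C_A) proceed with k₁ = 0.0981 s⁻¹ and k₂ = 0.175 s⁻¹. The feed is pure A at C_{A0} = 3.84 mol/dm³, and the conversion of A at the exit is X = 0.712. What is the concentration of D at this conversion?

0.982 mol/dm³

C_A = C_{A0}(1−X) = 1.106 mol/dm³.
Both paths are first order in A, so the instantaneous fraction to D is constant: dC_D/d(−C_A) = k₁/(k₁+k₂) = 0.3592.
C_D = 0.3592·(C_{A0}−C_A) = 0.3592×2.734 = 0.982 mol/dm³.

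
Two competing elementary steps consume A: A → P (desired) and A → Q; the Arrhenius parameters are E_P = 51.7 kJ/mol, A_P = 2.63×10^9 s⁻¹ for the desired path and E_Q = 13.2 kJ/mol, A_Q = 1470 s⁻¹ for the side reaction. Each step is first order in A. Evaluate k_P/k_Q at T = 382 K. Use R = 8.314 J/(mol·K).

With equal orders, S_{P/Q} = k_P/k_Q = (A_P/A_Q)·exp[(E_Q−E_P)/(RT)].
(E_Q−E_P)/(RT) = (13.2−51.7)×10³/(8.314×382) = -38500/3176 = -12.12.
k_P/k_Q = (2.63×10^9/1470)·exp(-12.12) = 1.789×10^6 × 5.437×10^-6 = 9.73.

9.73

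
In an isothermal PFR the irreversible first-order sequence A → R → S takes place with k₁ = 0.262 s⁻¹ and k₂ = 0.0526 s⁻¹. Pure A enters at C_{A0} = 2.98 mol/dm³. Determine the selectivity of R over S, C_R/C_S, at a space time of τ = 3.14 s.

The intermediate concentration in a first-order A→B→C sequence is C_R = k₁C_{A0}(e^(−k₁τ) − e^(−k₂τ))/(k₂−k₁).
e^(−k₁τ) = e^(−0.262×3.14) = e^(−0.8227) = 0.4393; e^(−k₂τ) = e^(−0.1652) = 0.8478.
C_R = 0.262×2.98/(0.0526−0.262) × (0.4393−0.8478) = (-3.729)×(-0.4085) = 1.523 mol/dm³.
C_A = C_{A0}e^(−k₁τ) = 1.309 mol/dm³, so C_S = C_{A0}−C_A−C_R = 0.1479 mol/dm³; C_R/C_S = 10.3.

10.3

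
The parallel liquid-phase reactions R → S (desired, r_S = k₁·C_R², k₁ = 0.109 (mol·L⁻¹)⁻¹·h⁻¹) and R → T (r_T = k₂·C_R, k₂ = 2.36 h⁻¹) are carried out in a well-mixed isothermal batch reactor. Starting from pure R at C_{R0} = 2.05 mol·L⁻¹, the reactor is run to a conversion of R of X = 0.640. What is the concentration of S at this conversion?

C_R = C_{R0}(1−X) = 0.7380 mol·L⁻¹.
Along a PFR/batch, dC_T/dC_R = −r_T/(r_S+r_T) = −k₂/(k₂+k₁·C_R).
Integrating from C_{R0} to C_R: C_T = (2.36/0.109)·ln[(2.36+0.109·2.05)/(2.36+0.109·0.738)] = 21.65·ln(2.583/2.440) = 1.233 mol·L⁻¹.
Then C_S = (C_{R0}−C_R) − C_T = 1.312 − 1.233 = 0.07903 mol·L⁻¹.

0.0790 mol·L⁻¹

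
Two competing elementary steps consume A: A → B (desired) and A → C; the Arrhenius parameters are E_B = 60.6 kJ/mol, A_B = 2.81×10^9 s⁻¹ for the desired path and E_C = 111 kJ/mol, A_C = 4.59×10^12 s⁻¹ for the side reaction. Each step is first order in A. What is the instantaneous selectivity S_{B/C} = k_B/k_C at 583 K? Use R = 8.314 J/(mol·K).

20.1

k_B/k_C = (A_B/A_C)·exp[−(E_B−E_C)/(RT)] = (A_B/A_C)·exp[(E_C−E_B)/(RT)].
(E_C−E_B)/(RT) = (111−60.6)×10³/(8.314×583) = 50400/4847 = 10.40.
k_B/k_C = (2.81×10^9/4.59×10^12)·exp(10.40) = 6.122×10^-4 × 32796 = 20.1.
Since E_B < E_C, lowering the temperature improves selectivity toward B.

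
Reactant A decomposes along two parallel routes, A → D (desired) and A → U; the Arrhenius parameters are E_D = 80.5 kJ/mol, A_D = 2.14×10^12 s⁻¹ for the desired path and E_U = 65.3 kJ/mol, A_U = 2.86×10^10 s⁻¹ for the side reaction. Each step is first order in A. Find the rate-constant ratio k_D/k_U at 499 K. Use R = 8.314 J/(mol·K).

Since both paths have the same order in A, the concentration cancels and S_{D/U} = k_D/k_U = (A_D/A_U)·exp[(E_U−E_D)/(RT)].
(E_U−E_D)/(RT) = (65.3−80.5)×10³/(8.314×499) = -15200/4149 = -3.664.
k_D/k_U = (2.14×10^12/2.86×10^10)·exp(-3.664) = 74.83 × 0.02563 = 1.92.
Since E_D > E_U, raising the temperature improves selectivity toward D.

1.92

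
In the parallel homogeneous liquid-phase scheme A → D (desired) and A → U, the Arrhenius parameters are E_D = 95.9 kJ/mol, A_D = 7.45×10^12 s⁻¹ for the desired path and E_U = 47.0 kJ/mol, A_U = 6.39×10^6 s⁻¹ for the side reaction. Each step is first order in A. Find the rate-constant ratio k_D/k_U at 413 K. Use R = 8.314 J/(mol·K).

0.762

With equal orders, S_{D/U} = k_D/k_U = (A_D/A_U)·exp[(E_U−E_D)/(RT)].
(E_U−E_D)/(RT) = (47.0−95.9)×10³/(8.314×413) = -48900/3434 = -14.24.
k_D/k_U = (7.45×10^12/6.39×10^6)·exp(-14.24) = 1.166×10^6 × 6.533×10^-7 = 0.762.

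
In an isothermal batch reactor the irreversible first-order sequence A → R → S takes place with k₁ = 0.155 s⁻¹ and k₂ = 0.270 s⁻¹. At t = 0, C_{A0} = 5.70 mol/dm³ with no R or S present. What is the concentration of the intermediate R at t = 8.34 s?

The intermediate concentration in a first-order A→B→C sequence is C_R = k₁C_{A0}(e^(−k₁t) − e^(−k₂t))/(k₂−k₁).
e^(−k₁t) = e^(−0.155×8.34) = e^(−1.293) = 0.2745; e^(−k₂t) = e^(−2.252) = 0.1052.
C_R = 0.155×5.70/(0.270−0.155) × (0.2745−0.1052) = 7.683×0.1693 = 1.301 mol/dm³.

1.30 mol/dm³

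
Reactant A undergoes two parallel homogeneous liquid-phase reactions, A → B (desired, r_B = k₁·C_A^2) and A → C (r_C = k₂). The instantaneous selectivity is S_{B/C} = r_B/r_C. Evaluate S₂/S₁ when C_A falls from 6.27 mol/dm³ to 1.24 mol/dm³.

0.0391

S_{B/C} = (k₁/k₂)·C_A^2, so S₂/S₁ = (C_{A,2}/C_{A,1})^2.
= (1.24/6.27)^2 = (0.1978)^2 = 0.0391.
Selectivity toward B falls as C_A falls — high-concentration operation is favoured.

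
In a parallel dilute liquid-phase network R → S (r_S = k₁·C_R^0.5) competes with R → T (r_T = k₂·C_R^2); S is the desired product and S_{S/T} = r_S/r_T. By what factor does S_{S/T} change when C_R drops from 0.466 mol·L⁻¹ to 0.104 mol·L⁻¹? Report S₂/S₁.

S_{S/T} = (k₁/k₂)·C_R^-1.5, so S₂/S₁ = (C_{R,2}/C_{R,1})^-1.5.
= (0.104/0.466)^(-1.5) = (0.2232)^(-1.5) = 9.48.
Selectivity toward S rises as C_R falls — low-concentration operation is favoured.

9.48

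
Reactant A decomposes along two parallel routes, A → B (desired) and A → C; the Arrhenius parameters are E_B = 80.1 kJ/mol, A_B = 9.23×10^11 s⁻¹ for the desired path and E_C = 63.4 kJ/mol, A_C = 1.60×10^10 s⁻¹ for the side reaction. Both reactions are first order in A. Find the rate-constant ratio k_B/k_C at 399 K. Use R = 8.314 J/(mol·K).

With equal orders, S_{B/C} = k_B/k_C = (A_B/A_C)·exp[(E_C−E_B)/(RT)].
(E_C−E_B)/(RT) = (63.4−80.1)×10³/(8.314×399) = -16700/3317 = -5.034.
k_B/k_C = (9.23×10^11/1.60×10^10)·exp(-5.034) = 57.69 × 0.006511 = 0.376.
Since E_B > E_C, raising the temperature improves selectivity toward B.

0.376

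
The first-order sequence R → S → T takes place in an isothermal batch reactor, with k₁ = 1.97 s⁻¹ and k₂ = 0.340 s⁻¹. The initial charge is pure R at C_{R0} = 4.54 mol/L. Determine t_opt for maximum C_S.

1.08 s

For first-order series the maximum of C_S occurs at t_opt = ln(k₂/k₁)/(k₂−k₁).
= ln(0.340/1.97)/(0.340−1.97) = ln(0.1726)/-1.630 = -1.757/-1.630 = 1.08 s.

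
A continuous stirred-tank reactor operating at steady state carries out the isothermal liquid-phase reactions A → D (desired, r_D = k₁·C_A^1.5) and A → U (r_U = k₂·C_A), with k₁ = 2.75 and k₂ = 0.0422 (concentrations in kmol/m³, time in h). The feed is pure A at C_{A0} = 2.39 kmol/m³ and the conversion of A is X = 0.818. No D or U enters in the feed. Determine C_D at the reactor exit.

Exit C_A = C_{A0}(1−X) = 2.39×0.182 = 0.4350 kmol/m³.
In a CSTR the entire volume is at exit conditions, so r_D = 2.75×0.4350^1.5 = 0.7889 and r_U = 0.0422×0.4350 = 0.01836.
Fraction of consumed A going to D: r_D/(r_D+r_U) = 0.9773.
C_D = 0.9773·C_{A0}·X = 0.9773×2.39×0.818 = 1.91 kmol/m³.

1.91 kmol/m³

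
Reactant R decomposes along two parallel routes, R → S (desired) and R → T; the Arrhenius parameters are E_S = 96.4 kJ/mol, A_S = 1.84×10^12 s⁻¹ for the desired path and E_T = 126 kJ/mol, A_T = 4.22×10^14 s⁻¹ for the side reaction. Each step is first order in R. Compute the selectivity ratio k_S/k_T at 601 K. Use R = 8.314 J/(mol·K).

1.63

Since both paths have the same order in R, the concentration cancels and S_{S/T} = k_S/k_T = (A_S/A_T)·exp[(E_T−E_S)/(RT)].
(E_T−E_S)/(RT) = (126−96.4)×10³/(8.314×601) = 29600/4997 = 5.924.
k_S/k_T = (1.84×10^12/4.22×10^14)·exp(5.924) = 0.004360 × 373.9 = 1.63.
Since E_S < E_T, lowering the temperature improves selectivity toward S.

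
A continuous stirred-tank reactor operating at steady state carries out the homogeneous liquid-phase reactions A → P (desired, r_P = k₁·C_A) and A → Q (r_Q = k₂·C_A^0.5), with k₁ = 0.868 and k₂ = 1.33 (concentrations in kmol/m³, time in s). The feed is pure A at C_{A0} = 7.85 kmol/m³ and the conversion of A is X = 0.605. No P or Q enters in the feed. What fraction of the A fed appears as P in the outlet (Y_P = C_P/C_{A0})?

Exit C_A = C_{A0}(1−X) = 7.85×0.395 = 3.101 kmol/m³.
In a CSTR the entire volume is at exit conditions, so r_P = 0.868×3.101 = 2.691 and r_Q = 1.33×3.101^0.5 = 2.342.
Fraction of consumed A going to P: r_P/(r_P+r_Q) = 0.5347.
C_P = 0.5347·C_{A0}·X = 0.5347×7.85×0.605 = 2.54 kmol/m³; Y_P = C_P/C_{A0} = 0.324.

0.324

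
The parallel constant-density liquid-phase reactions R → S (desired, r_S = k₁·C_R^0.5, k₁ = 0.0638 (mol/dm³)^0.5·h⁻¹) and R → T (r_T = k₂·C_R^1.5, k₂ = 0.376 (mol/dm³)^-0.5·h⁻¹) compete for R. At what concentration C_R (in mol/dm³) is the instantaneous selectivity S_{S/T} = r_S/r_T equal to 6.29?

0.0270 mol/dm³

S_{S/T} = (k₁/k₂)·C_R⁻¹ ⇒ C_R = (S·k₂/k₁)^(-1).
= (6.29×0.376/0.0638)^(-1) = (37.07)^(-1) = 0.0270 mol/dm³.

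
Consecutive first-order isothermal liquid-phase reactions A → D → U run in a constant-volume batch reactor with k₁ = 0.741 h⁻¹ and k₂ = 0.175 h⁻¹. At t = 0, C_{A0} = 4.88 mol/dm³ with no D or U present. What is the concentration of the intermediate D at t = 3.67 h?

2.94 mol/dm³

The intermediate concentration in a first-order A→B→C sequence is C_D = k₁C_{A0}(e^(−k₁t) − e^(−k₂t))/(k₂−k₁).
e^(−k₁t) = e^(−0.741×3.67) = e^(−2.719) = 0.06591; e^(−k₂t) = e^(−0.6422) = 0.5261.
C_D = 0.741×4.88/(0.175−0.741) × (0.06591−0.5261) = (-6.389)×(-0.4602) = 2.940 mol/dm³.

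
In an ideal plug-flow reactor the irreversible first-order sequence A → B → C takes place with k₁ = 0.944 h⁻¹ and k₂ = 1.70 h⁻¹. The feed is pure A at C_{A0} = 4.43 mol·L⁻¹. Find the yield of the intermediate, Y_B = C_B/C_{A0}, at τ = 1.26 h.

0.233

For first-order series with pure A initially, C_B(τ) = k₁C_{A0}/(k₂−k₁)·(e^(−k₁τ) − e^(−k₂τ)).
e^(−k₁τ) = e^(−0.944×1.26) = e^(−1.189) = 0.3044; e^(−k₂τ) = e^(−2.142) = 0.1174.
C_B = 0.944×4.43/(1.70−0.944) × (0.3044−0.1174) = 5.532×0.1870 = 1.034 mol·L⁻¹.
Y_B = C_B/C_{A0} = 1.034/4.43 = 0.233.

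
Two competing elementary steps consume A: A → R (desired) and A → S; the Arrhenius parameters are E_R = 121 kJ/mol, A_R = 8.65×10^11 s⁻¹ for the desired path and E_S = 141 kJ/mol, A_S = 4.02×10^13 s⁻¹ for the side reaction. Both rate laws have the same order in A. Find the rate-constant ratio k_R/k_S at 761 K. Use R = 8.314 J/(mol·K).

0.508

Since both paths have the same order in A, the concentration cancels and S_{R/S} = k_R/k_S = (A_R/A_S)·exp[(E_S−E_R)/(RT)].
(E_S−E_R)/(RT) = (141−121)×10³/(8.314×761) = 20000/6327 = 3.161.
k_R/k_S = (8.65×10^11/4.02×10^13)·exp(3.161) = 0.02152 × 23.60 = 0.508.
Since E_R < E_S, lowering the temperature improves selectivity toward R.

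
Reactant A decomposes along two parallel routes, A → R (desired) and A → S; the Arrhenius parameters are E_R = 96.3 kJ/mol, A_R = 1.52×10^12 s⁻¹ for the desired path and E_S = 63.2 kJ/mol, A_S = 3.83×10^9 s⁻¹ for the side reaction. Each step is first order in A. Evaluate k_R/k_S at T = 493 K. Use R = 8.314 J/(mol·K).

With equal orders, S_{R/S} = k_R/k_S = (A_R/A_S)·exp[(E_S−E_R)/(RT)].
(E_S−E_R)/(RT) = (63.2−96.3)×10³/(8.314×493) = -33100/4099 = -8.076.
k_R/k_S = (1.52×10^12/3.83×10^9)·exp(-8.076) = 396.9 × 3.111×10^-4 = 0.123.

0.123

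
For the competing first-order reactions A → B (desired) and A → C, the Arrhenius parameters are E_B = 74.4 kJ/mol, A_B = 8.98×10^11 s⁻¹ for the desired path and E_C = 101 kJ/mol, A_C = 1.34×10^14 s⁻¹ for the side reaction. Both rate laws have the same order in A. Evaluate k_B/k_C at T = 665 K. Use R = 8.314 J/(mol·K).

k_B/k_C = (A_B/A_C)·exp[−(E_B−E_C)/(RT)] = (A_B/A_C)·exp[(E_C−E_B)/(RT)].
(E_C−E_B)/(RT) = (101−74.4)×10³/(8.314×665) = 26600/5529 = 4.811.
k_B/k_C = (8.98×10^11/1.34×10^14)·exp(4.811) = 0.006701 × 122.9 = 0.823.
Since E_B < E_C, lowering the temperature improves selectivity toward B.

0.823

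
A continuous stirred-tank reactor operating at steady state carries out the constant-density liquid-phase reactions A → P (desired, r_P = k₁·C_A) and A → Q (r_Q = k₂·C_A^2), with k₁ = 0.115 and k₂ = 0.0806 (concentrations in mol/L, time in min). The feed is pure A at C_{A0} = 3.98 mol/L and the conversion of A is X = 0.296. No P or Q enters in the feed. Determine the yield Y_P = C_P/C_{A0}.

0.0999

Exit C_A = C_{A0}(1−X) = 3.98×0.704 = 2.802 mol/L.
In a CSTR the entire volume is at exit conditions, so r_P = 0.115×2.802 = 0.3222 and r_Q = 0.0806×2.802^2 = 0.6328.
Fraction of consumed A going to P: r_P/(r_P+r_Q) = 0.3374.
C_P = 0.3374·C_{A0}·X = 0.3374×3.98×0.296 = 0.397 mol/L; Y_P = C_P/C_{A0} = 0.0999.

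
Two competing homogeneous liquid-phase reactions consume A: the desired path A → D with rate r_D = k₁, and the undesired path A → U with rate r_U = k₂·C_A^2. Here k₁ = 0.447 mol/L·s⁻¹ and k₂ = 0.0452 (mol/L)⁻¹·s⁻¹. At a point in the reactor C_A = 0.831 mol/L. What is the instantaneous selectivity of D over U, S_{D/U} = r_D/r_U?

14.3

S_{D/U} = r_D/r_U = (k₁)/(k₂·C_A^2) = (k₁/k₂)·C_A^-2.
= (0.447) / (0.0452×0.8310^2) = 0.4470/0.03121 = 14.3.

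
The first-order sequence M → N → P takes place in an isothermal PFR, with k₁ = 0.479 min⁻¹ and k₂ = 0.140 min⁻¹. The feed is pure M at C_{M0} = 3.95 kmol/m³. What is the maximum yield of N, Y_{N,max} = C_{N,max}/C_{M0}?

For a first-order series the maximum intermediate yield is C_{N,max}/C_{M0} = (k₁/k₂)^[k₂/(k₂−k₁)].
= (0.479/0.140)^(0.140/(0.140−0.479)) = (3.421)^(-0.4130) = 0.6017.

0.602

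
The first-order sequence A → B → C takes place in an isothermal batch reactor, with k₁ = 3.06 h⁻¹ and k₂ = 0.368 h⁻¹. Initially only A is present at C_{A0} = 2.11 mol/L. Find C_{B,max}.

For a first-order series the maximum intermediate yield is C_{B,max}/C_{A0} = (k₁/k₂)^[k₂/(k₂−k₁)].
= (3.06/0.368)^(0.368/(0.368−3.06)) = (8.315)^(-0.1367) = 0.7486.
C_{B,max} = 0.7486×2.11 = 1.58 mol/L.

1.58 mol/L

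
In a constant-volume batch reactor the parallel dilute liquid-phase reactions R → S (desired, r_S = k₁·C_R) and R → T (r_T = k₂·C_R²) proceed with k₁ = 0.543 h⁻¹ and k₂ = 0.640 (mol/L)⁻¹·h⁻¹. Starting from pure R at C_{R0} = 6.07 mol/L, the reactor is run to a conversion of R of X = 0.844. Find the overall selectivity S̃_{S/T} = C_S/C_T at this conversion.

0.288

C_R = C_{R0}(1−X) = 0.9469 mol/L.
Along a PFR/batch, dC_S/dC_R = −r_S/(r_S+r_T) = −k₁/(k₁+k₂·C_R).
Integrating from C_{R0} to C_R: C_S = (0.543/0.640)·ln[(0.543+0.640·6.07)/(0.543+0.640·0.947)] = 0.8484·ln(4.428/1.149) = 1.145 mol/L.
C_T = (C_{R0}−C_R)−C_S = 3.979 mol/L; S̃_{S/T} = 1.145/3.979 = 0.288.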